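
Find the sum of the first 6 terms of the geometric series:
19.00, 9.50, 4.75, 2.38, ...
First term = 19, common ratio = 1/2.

Sₙ = a(1 - rⁿ) / (1 - r)
S_6 = 19(1 - (1/2)^6) / (1 - (1/2))
S_6 = 19(1 - (1/64)) / (1/2)
S_6 = 1197/32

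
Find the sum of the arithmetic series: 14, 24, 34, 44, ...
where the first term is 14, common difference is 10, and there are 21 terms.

Sₙ = n/2 × (first + last)
Last term = a + (n-1)d = 14 + (21-1)×10 = 214
S_21 = 21/2 × (14 + 214)
S_21 = 21/2 × 228 = 2394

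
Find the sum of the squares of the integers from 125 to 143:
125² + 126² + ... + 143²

Use ∑_{k=1}^{n} k² = n(n+1)(2n+1)/6, then subtract the first 124 terms.
∑_{k=1}^{143} k² = 143×144×287/6 = 984984
∑_{k=1}^{124} k² = 124×125×249/6 = 643250
∑_{k=125}^{143} k² = 984984 - 643250 = 341734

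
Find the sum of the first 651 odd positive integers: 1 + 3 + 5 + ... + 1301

Sum of first n odd numbers = n²
= 651²
= 423801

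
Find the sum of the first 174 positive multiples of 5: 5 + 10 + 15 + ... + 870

Factor out 5: = 5(1 + 2 + ... + 174) = 5 × n(n+1)/2
= 5 × 174×175/2
= 5 × 15225
= 76125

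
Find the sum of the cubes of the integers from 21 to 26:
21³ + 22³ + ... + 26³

Use ∑_{k=1}^{n} k³ = [n(n+1)/2]², then subtract the first 20 terms.
∑_{k=1}^{26} k³ = [26×27/2]² = 351² = 123201
∑_{k=1}^{20} k³ = [20×21/2]² = 210² = 44100
∑_{k=21}^{26} k³ = 123201 - 44100 = 79101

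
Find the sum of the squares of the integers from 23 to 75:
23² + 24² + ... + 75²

Use ∑_{k=1}^{n} k² = n(n+1)(2n+1)/6, then subtract the first 22 terms.
∑_{k=1}^{75} k² = 75×76×151/6 = 143450
∑_{k=1}^{22} k² = 22×23×45/6 = 3795
∑_{k=23}^{75} k² = 143450 - 3795 = 139655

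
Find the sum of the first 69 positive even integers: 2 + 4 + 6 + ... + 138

Sum of first n even numbers = n(n+1)
= 69×70
= 4830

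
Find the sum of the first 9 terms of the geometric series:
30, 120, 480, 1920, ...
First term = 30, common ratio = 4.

Sₙ = a(1 - rⁿ) / (1 - r)
S_9 = 30(1 - 4^9) / (1 - 4)
S_9 = 30(1 - 262144) / (-3)
S_9 = 2621430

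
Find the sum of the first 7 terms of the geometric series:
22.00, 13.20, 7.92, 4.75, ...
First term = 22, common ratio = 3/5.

Sₙ = a(1 - rⁿ) / (1 - r)
S_7 = 22(1 - (3/5)^7) / (1 - (3/5))
S_7 = 22(1 - (2187/78125)) / (2/5)
S_7 = 835318/15625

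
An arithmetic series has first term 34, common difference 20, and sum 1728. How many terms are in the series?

Using S = n/2 × [2a + (n-1)d]
1728 = n/2 × [2(34) + (n-1)(20)]
1728 = n/2 × [68 + 20n - 20]
3456 = n × [48 + 20n]
20n² + (48)n - 3456 = 0
Discriminant: Δ = (48)² - 4(20)(-3456) = 2304 + 276480 = 278784
√Δ = 528
n = [-(48) + √Δ] / (2·20) = (-48 + 528) / 40 = 480 / 40 = 12
(The negative root is discarded since n must be a positive integer.)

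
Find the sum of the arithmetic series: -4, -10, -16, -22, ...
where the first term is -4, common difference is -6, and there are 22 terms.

Sₙ = n/2 × (first + last)
Last term = a + (n-1)d = -4 + (22-1)×(-6) = -130
S_22 = 22/2 × (-4 + (-130))
S_22 = 22/2 × (-134) = -1474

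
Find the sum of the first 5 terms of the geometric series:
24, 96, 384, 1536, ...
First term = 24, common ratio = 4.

Sₙ = a(1 - rⁿ) / (1 - r)
S_5 = 24(1 - 4^5) / (1 - 4)
S_5 = 24(1 - 1024) / (-3)
S_5 = 8184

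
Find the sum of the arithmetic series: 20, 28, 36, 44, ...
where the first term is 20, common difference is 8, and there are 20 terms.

Sₙ = n/2 × (first + last)
Last term = a + (n-1)d = 20 + (20-1)×8 = 172
S_20 = 20/2 × (20 + 172)
S_20 = 20/2 × 192 = 1920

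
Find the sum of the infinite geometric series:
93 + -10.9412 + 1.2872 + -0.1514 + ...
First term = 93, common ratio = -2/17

For |r| < 1, S = a / (1 - r)
S = 93 / (1 - (-2/17))
S = 93 / (19/17)
S = 1581/19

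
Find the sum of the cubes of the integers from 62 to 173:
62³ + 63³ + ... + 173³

Use ∑_{k=1}^{n} k³ = [n(n+1)/2]², then subtract the first 61 terms.
∑_{k=1}^{173} k³ = [173×174/2]² = 15051² = 226532601
∑_{k=1}^{61} k³ = [61×62/2]² = 1891² = 3575881
∑_{k=62}^{173} k³ = 226532601 - 3575881 = 222956720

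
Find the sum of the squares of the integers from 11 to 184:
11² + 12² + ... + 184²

Use ∑_{k=1}^{n} k² = n(n+1)(2n+1)/6, then subtract the first 10 terms.
∑_{k=1}^{184} k² = 184×185×369/6 = 2093460
∑_{k=1}^{10} k² = 10×11×21/6 = 385
∑_{k=11}^{184} k² = 2093460 - 385 = 2093075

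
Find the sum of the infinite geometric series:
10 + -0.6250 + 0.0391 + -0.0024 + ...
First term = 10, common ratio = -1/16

For |r| < 1, S = a / (1 - r)
S = 10 / (1 - (-1/16))
S = 10 / (17/16)
S = 160/17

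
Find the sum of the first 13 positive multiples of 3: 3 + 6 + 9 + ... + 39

Factor out 3: = 3(1 + 2 + ... + 13) = 3 × n(n+1)/2
= 3 × 13×14/2
= 3 × 91
= 273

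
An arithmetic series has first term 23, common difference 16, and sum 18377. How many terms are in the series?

Using S = n/2 × [2a + (n-1)d]
18377 = n/2 × [2(23) + (n-1)(16)]
18377 = n/2 × [46 + 16n - 16]
36754 = n × [30 + 16n]
16n² + (30)n - 36754 = 0
Discriminant: Δ = (30)² - 4(16)(-36754) = 900 + 2352256 = 2353156
√Δ = 1534
n = [-(30) + √Δ] / (2·16) = (-30 + 1534) / 32 = 1504 / 32 = 47
(The negative root is discarded since n must be a positive integer.)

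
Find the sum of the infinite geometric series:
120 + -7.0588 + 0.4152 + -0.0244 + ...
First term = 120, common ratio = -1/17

For |r| < 1, S = a / (1 - r)
S = 120 / (1 - (-1/17))
S = 120 / (18/17)
S = 340/3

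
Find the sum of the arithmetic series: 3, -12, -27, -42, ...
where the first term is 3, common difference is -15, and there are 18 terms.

Sₙ = n/2 × (first + last)
Last term = a + (n-1)d = 3 + (18-1)×(-15) = -252
S_18 = 18/2 × (3 + (-252))
S_18 = 18/2 × (-249) = -2241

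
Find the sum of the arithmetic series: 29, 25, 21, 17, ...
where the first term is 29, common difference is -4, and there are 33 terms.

Sₙ = n/2 × (first + last)
Last term = a + (n-1)d = 29 + (33-1)×(-4) = -99
S_33 = 33/2 × (29 + (-99))
S_33 = 33/2 × (-70) = -1155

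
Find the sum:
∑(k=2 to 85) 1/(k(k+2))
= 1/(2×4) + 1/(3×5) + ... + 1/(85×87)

Partial fractions: 1/(k(k+2)) = (1/2)[1/k - 1/(k+2)]
Telescoping leaves the first two and last two terms:
= (1/2)[1/2 + 1/3 - 1/86 - 1/87]
= 3031/7482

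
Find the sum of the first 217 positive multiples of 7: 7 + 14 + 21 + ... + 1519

Factor out 7: = 7(1 + 2 + ... + 217) = 7 × n(n+1)/2
= 7 × 217×218/2
= 7 × 23653
= 165571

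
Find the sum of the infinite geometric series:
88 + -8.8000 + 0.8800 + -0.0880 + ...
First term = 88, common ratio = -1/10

For |r| < 1, S = a / (1 - r)
S = 88 / (1 - (-1/10))
S = 88 / (11/10)
S = 80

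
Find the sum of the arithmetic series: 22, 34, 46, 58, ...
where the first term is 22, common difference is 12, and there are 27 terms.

Sₙ = n/2 × (first + last)
Last term = a + (n-1)d = 22 + (27-1)×12 = 334
S_27 = 27/2 × (22 + 334)
S_27 = 27/2 × 356 = 4806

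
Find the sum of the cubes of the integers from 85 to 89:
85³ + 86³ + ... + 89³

Use ∑_{k=1}^{n} k³ = [n(n+1)/2]², then subtract the first 84 terms.
∑_{k=1}^{89} k³ = [89×90/2]² = 4005² = 16040025
∑_{k=1}^{84} k³ = [84×85/2]² = 3570² = 12744900
∑_{k=85}^{89} k³ = 16040025 - 12744900 = 3295125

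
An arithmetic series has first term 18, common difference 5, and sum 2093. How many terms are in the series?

Using S = n/2 × [2a + (n-1)d]
2093 = n/2 × [2(18) + (n-1)(5)]
2093 = n/2 × [36 + 5n - 5]
4186 = n × [31 + 5n]
5n² + (31)n - 4186 = 0
Discriminant: Δ = (31)² - 4(5)(-4186) = 961 + 83720 = 84681
√Δ = 291
n = [-(31) + √Δ] / (2·5) = (-31 + 291) / 10 = 260 / 10 = 26
(The negative root is discarded since n must be a positive integer.)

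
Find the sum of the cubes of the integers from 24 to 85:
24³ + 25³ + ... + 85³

Use ∑_{k=1}^{n} k³ = [n(n+1)/2]², then subtract the first 23 terms.
∑_{k=1}^{85} k³ = [85×86/2]² = 3655² = 13359025
∑_{k=1}^{23} k³ = [23×24/2]² = 276² = 76176
∑_{k=24}^{85} k³ = 13359025 - 76176 = 13282849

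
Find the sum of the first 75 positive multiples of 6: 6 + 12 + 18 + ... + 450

Factor out 6: = 6(1 + 2 + ... + 75) = 6 × n(n+1)/2
= 6 × 75×76/2
= 6 × 2850
= 17100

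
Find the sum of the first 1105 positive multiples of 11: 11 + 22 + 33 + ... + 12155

Factor out 11: = 11(1 + 2 + ... + 1105) = 11 × n(n+1)/2
= 11 × 1105×1106/2
= 11 × 611065
= 6721715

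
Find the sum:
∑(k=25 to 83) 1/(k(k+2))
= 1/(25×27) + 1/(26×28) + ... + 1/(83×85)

Partial fractions: 1/(k(k+2)) = (1/2)[1/k - 1/(k+2)]
Telescoping leaves the first two and last two terms:
= (1/2)[1/25 + 1/26 - 1/84 - 1/85]
= 25429/928200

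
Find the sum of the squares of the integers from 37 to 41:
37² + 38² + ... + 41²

Use ∑_{k=1}^{n} k² = n(n+1)(2n+1)/6, then subtract the first 36 terms.
∑_{k=1}^{41} k² = 41×42×83/6 = 23821
∑_{k=1}^{36} k² = 36×37×73/6 = 16206
∑_{k=37}^{41} k² = 23821 - 16206 = 7615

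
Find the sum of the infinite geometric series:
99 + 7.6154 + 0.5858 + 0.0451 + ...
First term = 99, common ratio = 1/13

For |r| < 1, S = a / (1 - r)
S = 99 / (1 - (1/13))
S = 99 / (12/13)
S = 429/4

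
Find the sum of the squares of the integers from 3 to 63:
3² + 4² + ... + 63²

Use ∑_{k=1}^{n} k² = n(n+1)(2n+1)/6, then subtract the first 2 terms.
∑_{k=1}^{63} k² = 63×64×127/6 = 85344
∑_{k=1}^{2} k² = 2×3×5/6 = 5
∑_{k=3}^{63} k² = 85344 - 5 = 85339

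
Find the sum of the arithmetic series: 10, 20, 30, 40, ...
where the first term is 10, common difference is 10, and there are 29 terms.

Sₙ = n/2 × (first + last)
Last term = a + (n-1)d = 10 + (29-1)×10 = 290
S_29 = 29/2 × (10 + 290)
S_29 = 29/2 × 300 = 4350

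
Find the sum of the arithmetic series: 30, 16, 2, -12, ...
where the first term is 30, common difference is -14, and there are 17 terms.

Sₙ = n/2 × (first + last)
Last term = a + (n-1)d = 30 + (17-1)×(-14) = -194
S_17 = 17/2 × (30 + (-194))
S_17 = 17/2 × (-164) = -1394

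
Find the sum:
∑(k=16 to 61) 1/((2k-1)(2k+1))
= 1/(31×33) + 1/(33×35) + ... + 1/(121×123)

Partial fractions: 1/((2k-1)(2k+1)) = (1/2)[1/(2k-1) - 1/(2k+1)]
The series telescopes:
= (1/2)[1/31 - 1/123]
= 46/3813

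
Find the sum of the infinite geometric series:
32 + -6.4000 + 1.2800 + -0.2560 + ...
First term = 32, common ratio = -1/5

For |r| < 1, S = a / (1 - r)
S = 32 / (1 - (-1/5))
S = 32 / (6/5)
S = 80/3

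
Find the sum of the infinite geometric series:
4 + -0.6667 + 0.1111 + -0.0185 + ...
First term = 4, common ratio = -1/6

For |r| < 1, S = a / (1 - r)
S = 4 / (1 - (-1/6))
S = 4 / (7/6)
S = 24/7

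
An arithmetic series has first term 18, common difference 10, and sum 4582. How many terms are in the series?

Using S = n/2 × [2a + (n-1)d]
4582 = n/2 × [2(18) + (n-1)(10)]
4582 = n/2 × [36 + 10n - 10]
9164 = n × [26 + 10n]
10n² + (26)n - 9164 = 0
Discriminant: Δ = (26)² - 4(10)(-9164) = 676 + 366560 = 367236
√Δ = 606
n = [-(26) + √Δ] / (2·10) = (-26 + 606) / 20 = 580 / 20 = 29
(The negative root is discarded since n must be a positive integer.)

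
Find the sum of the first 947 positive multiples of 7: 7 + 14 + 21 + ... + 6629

Factor out 7: = 7(1 + 2 + ... + 947) = 7 × n(n+1)/2
= 7 × 947×948/2
= 7 × 448878
= 3142146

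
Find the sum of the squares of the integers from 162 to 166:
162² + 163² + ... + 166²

Use ∑_{k=1}^{n} k² = n(n+1)(2n+1)/6, then subtract the first 161 terms.
∑_{k=1}^{166} k² = 166×167×333/6 = 1538571
∑_{k=1}^{161} k² = 161×162×323/6 = 1404081
∑_{k=162}^{166} k² = 1538571 - 1404081 = 134490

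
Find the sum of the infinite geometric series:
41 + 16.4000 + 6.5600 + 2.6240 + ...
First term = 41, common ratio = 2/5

For |r| < 1, S = a / (1 - r)
S = 41 / (1 - (2/5))
S = 41 / (3/5)
S = 205/3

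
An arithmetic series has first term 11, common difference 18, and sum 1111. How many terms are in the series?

Using S = n/2 × [2a + (n-1)d]
1111 = n/2 × [2(11) + (n-1)(18)]
1111 = n/2 × [22 + 18n - 18]
2222 = n × [4 + 18n]
18n² + (4)n - 2222 = 0
Discriminant: Δ = (4)² - 4(18)(-2222) = 16 + 159984 = 160000
√Δ = 400
n = [-(4) + √Δ] / (2·18) = (-4 + 400) / 36 = 396 / 36 = 11
(The negative root is discarded since n must be a positive integer.)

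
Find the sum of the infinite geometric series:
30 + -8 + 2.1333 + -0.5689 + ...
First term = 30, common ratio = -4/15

For |r| < 1, S = a / (1 - r)
S = 30 / (1 - (-4/15))
S = 30 / (19/15)
S = 450/19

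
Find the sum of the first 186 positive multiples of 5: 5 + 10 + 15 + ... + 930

Factor out 5: = 5(1 + 2 + ... + 186) = 5 × n(n+1)/2
= 5 × 186×187/2
= 5 × 17391
= 86955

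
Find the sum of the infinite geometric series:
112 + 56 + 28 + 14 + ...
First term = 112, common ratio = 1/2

For |r| < 1, S = a / (1 - r)
S = 112 / (1 - (1/2))
S = 112 / (1/2)
S = 224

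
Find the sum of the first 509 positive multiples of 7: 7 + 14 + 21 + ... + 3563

Factor out 7: = 7(1 + 2 + ... + 509) = 7 × n(n+1)/2
= 7 × 509×510/2
= 7 × 129795
= 908565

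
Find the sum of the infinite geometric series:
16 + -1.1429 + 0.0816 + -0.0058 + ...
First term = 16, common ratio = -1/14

For |r| < 1, S = a / (1 - r)
S = 16 / (1 - (-1/14))
S = 16 / (15/14)
S = 224/15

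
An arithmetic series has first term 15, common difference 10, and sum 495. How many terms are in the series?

Using S = n/2 × [2a + (n-1)d]
495 = n/2 × [2(15) + (n-1)(10)]
495 = n/2 × [30 + 10n - 10]
990 = n × [20 + 10n]
10n² + (20)n - 990 = 0
Discriminant: Δ = (20)² - 4(10)(-990) = 400 + 39600 = 40000
√Δ = 200
n = [-(20) + √Δ] / (2·10) = (-20 + 200) / 20 = 180 / 20 = 9
(The negative root is discarded since n must be a positive integer.)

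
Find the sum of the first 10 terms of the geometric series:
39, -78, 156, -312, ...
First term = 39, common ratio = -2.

Sₙ = a(1 - rⁿ) / (1 - r)
S_10 = 39(1 - (-2)^10) / (1 - (-2))
S_10 = 39(1 - 1024) / (3)
S_10 = -13299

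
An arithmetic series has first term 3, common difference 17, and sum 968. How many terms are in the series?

Using S = n/2 × [2a + (n-1)d]
968 = n/2 × [2(3) + (n-1)(17)]
968 = n/2 × [6 + 17n - 17]
1936 = n × [-11 + 17n]
17n² + (-11)n - 1936 = 0
Discriminant: Δ = (-11)² - 4(17)(-1936) = 121 + 131648 = 131769
√Δ = 363
n = [-(-11) + √Δ] / (2·17) = (11 + 363) / 34 = 374 / 34 = 11
(The negative root is discarded since n must be a positive integer.)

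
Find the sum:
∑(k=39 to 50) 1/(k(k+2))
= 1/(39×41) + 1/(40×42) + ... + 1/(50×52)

Partial fractions: 1/(k(k+2)) = (1/2)[1/k - 1/(k+2)]
Telescoping leaves the first two and last two terms:
= (1/2)[1/39 + 1/40 - 1/51 - 1/52]
= 313/53040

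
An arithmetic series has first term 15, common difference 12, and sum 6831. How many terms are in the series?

Using S = n/2 × [2a + (n-1)d]
6831 = n/2 × [2(15) + (n-1)(12)]
6831 = n/2 × [30 + 12n - 12]
13662 = n × [18 + 12n]
12n² + (18)n - 13662 = 0
Discriminant: Δ = (18)² - 4(12)(-13662) = 324 + 655776 = 656100
√Δ = 810
n = [-(18) + √Δ] / (2·12) = (-18 + 810) / 24 = 792 / 24 = 33
(The negative root is discarded since n must be a positive integer.)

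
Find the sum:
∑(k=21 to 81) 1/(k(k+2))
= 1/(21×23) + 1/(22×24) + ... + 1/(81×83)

Partial fractions: 1/(k(k+2)) = (1/2)[1/k - 1/(k+2)]
Telescoping leaves the first two and last two terms:
= (1/2)[1/21 + 1/22 - 1/82 - 1/83]
= 54107/1572186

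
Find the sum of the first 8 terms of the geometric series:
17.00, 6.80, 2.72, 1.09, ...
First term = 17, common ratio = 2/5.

Sₙ = a(1 - rⁿ) / (1 - r)
S_8 = 17(1 - (2/5)^8) / (1 - (2/5))
S_8 = 17(1 - (256/390625)) / (3/5)
S_8 = 2212091/78125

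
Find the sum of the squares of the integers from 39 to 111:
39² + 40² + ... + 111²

Use ∑_{k=1}^{n} k² = n(n+1)(2n+1)/6, then subtract the first 38 terms.
∑_{k=1}^{111} k² = 111×112×223/6 = 462056
∑_{k=1}^{38} k² = 38×39×77/6 = 19019
∑_{k=39}^{111} k² = 462056 - 19019 = 443037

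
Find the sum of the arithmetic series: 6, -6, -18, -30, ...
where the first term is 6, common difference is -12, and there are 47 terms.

Sₙ = n/2 × (first + last)
Last term = a + (n-1)d = 6 + (47-1)×(-12) = -546
S_47 = 47/2 × (6 + (-546))
S_47 = 47/2 × (-540) = -12690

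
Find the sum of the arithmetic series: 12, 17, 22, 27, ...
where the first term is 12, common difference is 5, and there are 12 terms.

Sₙ = n/2 × (first + last)
Last term = a + (n-1)d = 12 + (12-1)×5 = 67
S_12 = 12/2 × (12 + 67)
S_12 = 12/2 × 79 = 474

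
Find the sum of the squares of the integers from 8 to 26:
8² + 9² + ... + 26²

Use ∑_{k=1}^{n} k² = n(n+1)(2n+1)/6, then subtract the first 7 terms.
∑_{k=1}^{26} k² = 26×27×53/6 = 6201
∑_{k=1}^{7} k² = 7×8×15/6 = 140
∑_{k=8}^{26} k² = 6201 - 140 = 6061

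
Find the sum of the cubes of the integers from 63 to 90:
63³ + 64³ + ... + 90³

Use ∑_{k=1}^{n} k³ = [n(n+1)/2]², then subtract the first 62 terms.
∑_{k=1}^{90} k³ = [90×91/2]² = 4095² = 16769025
∑_{k=1}^{62} k³ = [62×63/2]² = 1953² = 3814209
∑_{k=63}^{90} k³ = 16769025 - 3814209 = 12954816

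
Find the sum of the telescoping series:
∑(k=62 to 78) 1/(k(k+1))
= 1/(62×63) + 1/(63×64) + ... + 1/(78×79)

Partial fractions: 1/(k(k+1)) = 1/k - 1/(k+1)
The series telescopes:
= (1/62 - 1/63) + (1/63 - 1/64) + ... + (1/78 - 1/79)
= 1/62 - 1/79
= 17/4898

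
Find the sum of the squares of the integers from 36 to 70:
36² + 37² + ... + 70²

Use ∑_{k=1}^{n} k² = n(n+1)(2n+1)/6, then subtract the first 35 terms.
∑_{k=1}^{70} k² = 70×71×141/6 = 116795
∑_{k=1}^{35} k² = 35×36×71/6 = 14910
∑_{k=36}^{70} k² = 116795 - 14910 = 101885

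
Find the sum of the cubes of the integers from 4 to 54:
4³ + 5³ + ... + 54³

Use ∑_{k=1}^{n} k³ = [n(n+1)/2]², then subtract the first 3 terms.
∑_{k=1}^{54} k³ = [54×55/2]² = 1485² = 2205225
∑_{k=1}^{3} k³ = [3×4/2]² = 6² = 36
∑_{k=4}^{54} k³ = 2205225 - 36 = 2205189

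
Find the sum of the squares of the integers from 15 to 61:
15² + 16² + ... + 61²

Use ∑_{k=1}^{n} k² = n(n+1)(2n+1)/6, then subtract the first 14 terms.
∑_{k=1}^{61} k² = 61×62×123/6 = 77531
∑_{k=1}^{14} k² = 14×15×29/6 = 1015
∑_{k=15}^{61} k² = 77531 - 1015 = 76516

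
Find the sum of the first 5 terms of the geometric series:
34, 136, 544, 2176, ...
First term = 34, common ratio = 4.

Sₙ = a(1 - rⁿ) / (1 - r)
S_5 = 34(1 - 4^5) / (1 - 4)
S_5 = 34(1 - 1024) / (-3)
S_5 = 11594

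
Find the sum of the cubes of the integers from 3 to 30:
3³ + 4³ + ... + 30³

Use ∑_{k=1}^{n} k³ = [n(n+1)/2]², then subtract the first 2 terms.
∑_{k=1}^{30} k³ = [30×31/2]² = 465² = 216225
∑_{k=1}^{2} k³ = [2×3/2]² = 3² = 9
∑_{k=3}^{30} k³ = 216225 - 9 = 216216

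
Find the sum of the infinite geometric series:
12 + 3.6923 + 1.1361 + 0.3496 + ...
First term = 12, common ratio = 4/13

For |r| < 1, S = a / (1 - r)
S = 12 / (1 - (4/13))
S = 12 / (9/13)
S = 52/3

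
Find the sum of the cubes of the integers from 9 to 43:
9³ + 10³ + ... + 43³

Use ∑_{k=1}^{n} k³ = [n(n+1)/2]², then subtract the first 8 terms.
∑_{k=1}^{43} k³ = [43×44/2]² = 946² = 894916
∑_{k=1}^{8} k³ = [8×9/2]² = 36² = 1296
∑_{k=9}^{43} k³ = 894916 - 1296 = 893620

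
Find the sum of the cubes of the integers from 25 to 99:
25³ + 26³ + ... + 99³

Use ∑_{k=1}^{n} k³ = [n(n+1)/2]², then subtract the first 24 terms.
∑_{k=1}^{99} k³ = [99×100/2]² = 4950² = 24502500
∑_{k=1}^{24} k³ = [24×25/2]² = 300² = 90000
∑_{k=25}^{99} k³ = 24502500 - 90000 = 24412500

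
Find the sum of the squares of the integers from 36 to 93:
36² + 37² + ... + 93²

Use ∑_{k=1}^{n} k² = n(n+1)(2n+1)/6, then subtract the first 35 terms.
∑_{k=1}^{93} k² = 93×94×187/6 = 272459
∑_{k=1}^{35} k² = 35×36×71/6 = 14910
∑_{k=36}^{93} k² = 272459 - 14910 = 257549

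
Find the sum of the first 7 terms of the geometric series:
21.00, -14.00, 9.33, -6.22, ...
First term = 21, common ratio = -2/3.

Sₙ = a(1 - rⁿ) / (1 - r)
S_7 = 21(1 - (-2/3)^7) / (1 - (-2/3))
S_7 = 21(1 - (-128/2187)) / (5/3)
S_7 = 3241/243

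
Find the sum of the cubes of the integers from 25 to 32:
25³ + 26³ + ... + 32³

Use ∑_{k=1}^{n} k³ = [n(n+1)/2]², then subtract the first 24 terms.
∑_{k=1}^{32} k³ = [32×33/2]² = 528² = 278784
∑_{k=1}^{24} k³ = [24×25/2]² = 300² = 90000
∑_{k=25}^{32} k³ = 278784 - 90000 = 188784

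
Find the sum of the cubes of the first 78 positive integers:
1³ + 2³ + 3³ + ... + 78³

Formula: ∑k³ = [n(n+1)/2]²
= [78×79/2]²
= 3081²
= 9492561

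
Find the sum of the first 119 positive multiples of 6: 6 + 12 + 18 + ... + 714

Factor out 6: = 6(1 + 2 + ... + 119) = 6 × n(n+1)/2
= 6 × 119×120/2
= 6 × 7140
= 42840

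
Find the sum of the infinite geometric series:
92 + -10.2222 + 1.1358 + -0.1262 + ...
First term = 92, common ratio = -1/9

For |r| < 1, S = a / (1 - r)
S = 92 / (1 - (-1/9))
S = 92 / (10/9)
S = 414/5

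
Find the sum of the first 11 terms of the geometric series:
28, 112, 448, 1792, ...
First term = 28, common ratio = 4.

Sₙ = a(1 - rⁿ) / (1 - r)
S_11 = 28(1 - 4^11) / (1 - 4)
S_11 = 28(1 - 4194304) / (-3)
S_11 = 39146828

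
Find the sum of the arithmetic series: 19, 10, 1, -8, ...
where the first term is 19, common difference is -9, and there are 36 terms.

Sₙ = n/2 × (first + last)
Last term = a + (n-1)d = 19 + (36-1)×(-9) = -296
S_36 = 36/2 × (19 + (-296))
S_36 = 36/2 × (-277) = -4986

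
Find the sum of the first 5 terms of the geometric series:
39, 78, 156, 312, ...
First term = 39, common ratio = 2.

Sₙ = a(1 - rⁿ) / (1 - r)
S_5 = 39(1 - 2^5) / (1 - 2)
S_5 = 39(1 - 32) / (-1)
S_5 = 1209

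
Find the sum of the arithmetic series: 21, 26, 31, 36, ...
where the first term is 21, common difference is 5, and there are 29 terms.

Sₙ = n/2 × (first + last)
Last term = a + (n-1)d = 21 + (29-1)×5 = 161
S_29 = 29/2 × (21 + 161)
S_29 = 29/2 × 182 = 2639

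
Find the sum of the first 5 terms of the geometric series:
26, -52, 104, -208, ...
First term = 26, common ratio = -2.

Sₙ = a(1 - rⁿ) / (1 - r)
S_5 = 26(1 - (-2)^5) / (1 - (-2))
S_5 = 26(1 - (-32)) / (3)
S_5 = 286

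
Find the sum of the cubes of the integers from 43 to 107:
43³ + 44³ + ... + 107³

Use ∑_{k=1}^{n} k³ = [n(n+1)/2]², then subtract the first 42 terms.
∑_{k=1}^{107} k³ = [107×108/2]² = 5778² = 33385284
∑_{k=1}^{42} k³ = [42×43/2]² = 903² = 815409
∑_{k=43}^{107} k³ = 33385284 - 815409 = 32569875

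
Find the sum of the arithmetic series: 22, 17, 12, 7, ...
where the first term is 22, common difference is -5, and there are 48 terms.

Sₙ = n/2 × (first + last)
Last term = a + (n-1)d = 22 + (48-1)×(-5) = -213
S_48 = 48/2 × (22 + (-213))
S_48 = 48/2 × (-191) = -4584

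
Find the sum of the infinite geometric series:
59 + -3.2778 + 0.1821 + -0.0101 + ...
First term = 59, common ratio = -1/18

For |r| < 1, S = a / (1 - r)
S = 59 / (1 - (-1/18))
S = 59 / (19/18)
S = 1062/19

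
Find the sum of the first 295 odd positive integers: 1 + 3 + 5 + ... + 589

Sum of first n odd numbers = n²
= 295²
= 87025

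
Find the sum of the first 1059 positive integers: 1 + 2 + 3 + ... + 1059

Formula: ∑k = n(n+1)/2
= 1059×1060/2
= 1122540/2
= 561270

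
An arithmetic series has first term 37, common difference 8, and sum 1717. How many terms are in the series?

Using S = n/2 × [2a + (n-1)d]
1717 = n/2 × [2(37) + (n-1)(8)]
1717 = n/2 × [74 + 8n - 8]
3434 = n × [66 + 8n]
8n² + (66)n - 3434 = 0
Discriminant: Δ = (66)² - 4(8)(-3434) = 4356 + 109888 = 114244
√Δ = 338
n = [-(66) + √Δ] / (2·8) = (-66 + 338) / 16 = 272 / 16 = 17
(The negative root is discarded since n must be a positive integer.)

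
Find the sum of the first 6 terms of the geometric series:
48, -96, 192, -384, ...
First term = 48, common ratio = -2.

Sₙ = a(1 - rⁿ) / (1 - r)
S_6 = 48(1 - (-2)^6) / (1 - (-2))
S_6 = 48(1 - 64) / (3)
S_6 = -1008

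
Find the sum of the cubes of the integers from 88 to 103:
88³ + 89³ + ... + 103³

Use ∑_{k=1}^{n} k³ = [n(n+1)/2]², then subtract the first 87 terms.
∑_{k=1}^{103} k³ = [103×104/2]² = 5356² = 28686736
∑_{k=1}^{87} k³ = [87×88/2]² = 3828² = 14653584
∑_{k=88}^{103} k³ = 28686736 - 14653584 = 14033152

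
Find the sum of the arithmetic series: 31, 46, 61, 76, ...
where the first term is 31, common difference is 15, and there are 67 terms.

Sₙ = n/2 × (first + last)
Last term = a + (n-1)d = 31 + (67-1)×15 = 1021
S_67 = 67/2 × (31 + 1021)
S_67 = 67/2 × 1052 = 35242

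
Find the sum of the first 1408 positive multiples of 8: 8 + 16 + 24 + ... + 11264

Factor out 8: = 8(1 + 2 + ... + 1408) = 8 × n(n+1)/2
= 8 × 1408×1409/2
= 8 × 991936
= 7935488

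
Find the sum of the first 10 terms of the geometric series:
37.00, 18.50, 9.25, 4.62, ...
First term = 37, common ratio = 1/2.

Sₙ = a(1 - rⁿ) / (1 - r)
S_10 = 37(1 - (1/2)^10) / (1 - (1/2))
S_10 = 37(1 - (1/1024)) / (1/2)
S_10 = 37851/512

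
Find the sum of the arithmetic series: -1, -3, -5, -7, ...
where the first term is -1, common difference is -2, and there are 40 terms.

Sₙ = n/2 × (first + last)
Last term = a + (n-1)d = -1 + (40-1)×(-2) = -79
S_40 = 40/2 × (-1 + (-79))
S_40 = 40/2 × (-80) = -1600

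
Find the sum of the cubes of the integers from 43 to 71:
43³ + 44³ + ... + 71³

Use ∑_{k=1}^{n} k³ = [n(n+1)/2]², then subtract the first 42 terms.
∑_{k=1}^{71} k³ = [71×72/2]² = 2556² = 6533136
∑_{k=1}^{42} k³ = [42×43/2]² = 903² = 815409
∑_{k=43}^{71} k³ = 6533136 - 815409 = 5717727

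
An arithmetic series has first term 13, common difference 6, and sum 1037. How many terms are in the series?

Using S = n/2 × [2a + (n-1)d]
1037 = n/2 × [2(13) + (n-1)(6)]
1037 = n/2 × [26 + 6n - 6]
2074 = n × [20 + 6n]
6n² + (20)n - 2074 = 0
Discriminant: Δ = (20)² - 4(6)(-2074) = 400 + 49776 = 50176
√Δ = 224
n = [-(20) + √Δ] / (2·6) = (-20 + 224) / 12 = 204 / 12 = 17
(The negative root is discarded since n must be a positive integer.)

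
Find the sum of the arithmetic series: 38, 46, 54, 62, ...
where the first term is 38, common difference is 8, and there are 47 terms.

Sₙ = n/2 × (first + last)
Last term = a + (n-1)d = 38 + (47-1)×8 = 406
S_47 = 47/2 × (38 + 406)
S_47 = 47/2 × 444 = 10434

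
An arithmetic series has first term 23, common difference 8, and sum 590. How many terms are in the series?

Using S = n/2 × [2a + (n-1)d]
590 = n/2 × [2(23) + (n-1)(8)]
590 = n/2 × [46 + 8n - 8]
1180 = n × [38 + 8n]
8n² + (38)n - 1180 = 0
Discriminant: Δ = (38)² - 4(8)(-1180) = 1444 + 37760 = 39204
√Δ = 198
n = [-(38) + √Δ] / (2·8) = (-38 + 198) / 16 = 160 / 16 = 10
(The negative root is discarded since n must be a positive integer.)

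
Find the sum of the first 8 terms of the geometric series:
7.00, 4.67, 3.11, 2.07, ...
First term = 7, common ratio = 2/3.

Sₙ = a(1 - rⁿ) / (1 - r)
S_8 = 7(1 - (2/3)^8) / (1 - (2/3))
S_8 = 7(1 - (256/6561)) / (1/3)
S_8 = 44135/2187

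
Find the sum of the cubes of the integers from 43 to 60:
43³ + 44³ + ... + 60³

Use ∑_{k=1}^{n} k³ = [n(n+1)/2]², then subtract the first 42 terms.
∑_{k=1}^{60} k³ = [60×61/2]² = 1830² = 3348900
∑_{k=1}^{42} k³ = [42×43/2]² = 903² = 815409
∑_{k=43}^{60} k³ = 3348900 - 815409 = 2533491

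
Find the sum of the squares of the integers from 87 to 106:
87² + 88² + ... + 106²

Use ∑_{k=1}^{n} k² = n(n+1)(2n+1)/6, then subtract the first 86 terms.
∑_{k=1}^{106} k² = 106×107×213/6 = 402641
∑_{k=1}^{86} k² = 86×87×173/6 = 215731
∑_{k=87}^{106} k² = 402641 - 215731 = 186910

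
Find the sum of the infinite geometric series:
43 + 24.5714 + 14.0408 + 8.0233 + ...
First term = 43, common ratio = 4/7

For |r| < 1, S = a / (1 - r)
S = 43 / (1 - (4/7))
S = 43 / (3/7)
S = 301/3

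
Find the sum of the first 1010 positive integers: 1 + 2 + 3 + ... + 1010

Formula: ∑k = n(n+1)/2
= 1010×1011/2
= 1021110/2
= 510555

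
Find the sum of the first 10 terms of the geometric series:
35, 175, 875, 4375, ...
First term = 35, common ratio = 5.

Sₙ = a(1 - rⁿ) / (1 - r)
S_10 = 35(1 - 5^10) / (1 - 5)
S_10 = 35(1 - 9765625) / (-4)
S_10 = 85449210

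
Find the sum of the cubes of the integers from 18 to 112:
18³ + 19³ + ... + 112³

Use ∑_{k=1}^{n} k³ = [n(n+1)/2]², then subtract the first 17 terms.
∑_{k=1}^{112} k³ = [112×113/2]² = 6328² = 40043584
∑_{k=1}^{17} k³ = [17×18/2]² = 153² = 23409
∑_{k=18}^{112} k³ = 40043584 - 23409 = 40020175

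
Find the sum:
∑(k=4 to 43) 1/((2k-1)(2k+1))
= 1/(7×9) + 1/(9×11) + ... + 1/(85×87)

Partial fractions: 1/((2k-1)(2k+1)) = (1/2)[1/(2k-1) - 1/(2k+1)]
The series telescopes:
= (1/2)[1/7 - 1/87]
= 40/609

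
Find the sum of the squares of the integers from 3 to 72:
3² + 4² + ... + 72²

Use ∑_{k=1}^{n} k² = n(n+1)(2n+1)/6, then subtract the first 2 terms.
∑_{k=1}^{72} k² = 72×73×145/6 = 127020
∑_{k=1}^{2} k² = 2×3×5/6 = 5
∑_{k=3}^{72} k² = 127020 - 5 = 127015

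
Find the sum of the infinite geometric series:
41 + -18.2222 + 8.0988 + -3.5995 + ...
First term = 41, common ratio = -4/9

For |r| < 1, S = a / (1 - r)
S = 41 / (1 - (-4/9))
S = 41 / (13/9)
S = 369/13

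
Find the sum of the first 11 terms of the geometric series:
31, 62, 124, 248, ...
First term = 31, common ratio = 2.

Sₙ = a(1 - rⁿ) / (1 - r)
S_11 = 31(1 - 2^11) / (1 - 2)
S_11 = 31(1 - 2048) / (-1)
S_11 = 63457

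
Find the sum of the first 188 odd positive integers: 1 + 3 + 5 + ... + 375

Sum of first n odd numbers = n²
= 188²
= 35344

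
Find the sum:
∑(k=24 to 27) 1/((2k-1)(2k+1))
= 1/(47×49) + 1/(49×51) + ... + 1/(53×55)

Partial fractions: 1/((2k-1)(2k+1)) = (1/2)[1/(2k-1) - 1/(2k+1)]
The series telescopes:
= (1/2)[1/47 - 1/55]
= 4/2585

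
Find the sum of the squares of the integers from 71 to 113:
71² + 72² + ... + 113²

Use ∑_{k=1}^{n} k² = n(n+1)(2n+1)/6, then subtract the first 70 terms.
∑_{k=1}^{113} k² = 113×114×227/6 = 487369
∑_{k=1}^{70} k² = 70×71×141/6 = 116795
∑_{k=71}^{113} k² = 487369 - 116795 = 370574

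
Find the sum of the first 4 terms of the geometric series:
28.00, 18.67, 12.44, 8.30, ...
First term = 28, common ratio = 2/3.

Sₙ = a(1 - rⁿ) / (1 - r)
S_4 = 28(1 - (2/3)^4) / (1 - (2/3))
S_4 = 28(1 - (16/81)) / (1/3)
S_4 = 1820/27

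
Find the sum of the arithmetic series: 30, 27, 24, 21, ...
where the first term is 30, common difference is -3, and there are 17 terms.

Sₙ = n/2 × (first + last)
Last term = a + (n-1)d = 30 + (17-1)×(-3) = -18
S_17 = 17/2 × (30 + (-18))
S_17 = 17/2 × 12 = 102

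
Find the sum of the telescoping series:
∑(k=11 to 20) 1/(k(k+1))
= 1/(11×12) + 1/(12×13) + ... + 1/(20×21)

Partial fractions: 1/(k(k+1)) = 1/k - 1/(k+1)
The series telescopes:
= (1/11 - 1/12) + (1/12 - 1/13) + ... + (1/20 - 1/21)
= 1/11 - 1/21
= 10/231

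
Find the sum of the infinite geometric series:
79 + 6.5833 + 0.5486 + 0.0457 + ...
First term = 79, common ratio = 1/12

For |r| < 1, S = a / (1 - r)
S = 79 / (1 - (1/12))
S = 79 / (11/12)
S = 948/11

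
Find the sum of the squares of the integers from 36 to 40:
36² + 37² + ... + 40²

Use ∑_{k=1}^{n} k² = n(n+1)(2n+1)/6, then subtract the first 35 terms.
∑_{k=1}^{40} k² = 40×41×81/6 = 22140
∑_{k=1}^{35} k² = 35×36×71/6 = 14910
∑_{k=36}^{40} k² = 22140 - 14910 = 7230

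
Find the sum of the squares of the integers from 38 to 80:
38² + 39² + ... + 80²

Use ∑_{k=1}^{n} k² = n(n+1)(2n+1)/6, then subtract the first 37 terms.
∑_{k=1}^{80} k² = 80×81×161/6 = 173880
∑_{k=1}^{37} k² = 37×38×75/6 = 17575
∑_{k=38}^{80} k² = 173880 - 17575 = 156305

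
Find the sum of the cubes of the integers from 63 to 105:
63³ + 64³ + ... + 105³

Use ∑_{k=1}^{n} k³ = [n(n+1)/2]², then subtract the first 62 terms.
∑_{k=1}^{105} k³ = [105×106/2]² = 5565² = 30969225
∑_{k=1}^{62} k³ = [62×63/2]² = 1953² = 3814209
∑_{k=63}^{105} k³ = 30969225 - 3814209 = 27155016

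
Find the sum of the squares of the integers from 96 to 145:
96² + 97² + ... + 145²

Use ∑_{k=1}^{n} k² = n(n+1)(2n+1)/6, then subtract the first 95 terms.
∑_{k=1}^{145} k² = 145×146×291/6 = 1026745
∑_{k=1}^{95} k² = 95×96×191/6 = 290320
∑_{k=96}^{145} k² = 1026745 - 290320 = 736425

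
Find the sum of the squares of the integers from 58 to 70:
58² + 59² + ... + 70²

Use ∑_{k=1}^{n} k² = n(n+1)(2n+1)/6, then subtract the first 57 terms.
∑_{k=1}^{70} k² = 70×71×141/6 = 116795
∑_{k=1}^{57} k² = 57×58×115/6 = 63365
∑_{k=58}^{70} k² = 116795 - 63365 = 53430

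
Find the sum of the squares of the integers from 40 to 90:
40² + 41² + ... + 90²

Use ∑_{k=1}^{n} k² = n(n+1)(2n+1)/6, then subtract the first 39 terms.
∑_{k=1}^{90} k² = 90×91×181/6 = 247065
∑_{k=1}^{39} k² = 39×40×79/6 = 20540
∑_{k=40}^{90} k² = 247065 - 20540 = 226525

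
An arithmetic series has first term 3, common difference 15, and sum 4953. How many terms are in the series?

Using S = n/2 × [2a + (n-1)d]
4953 = n/2 × [2(3) + (n-1)(15)]
4953 = n/2 × [6 + 15n - 15]
9906 = n × [-9 + 15n]
15n² + (-9)n - 9906 = 0
Discriminant: Δ = (-9)² - 4(15)(-9906) = 81 + 594360 = 594441
√Δ = 771
n = [-(-9) + √Δ] / (2·15) = (9 + 771) / 30 = 780 / 30 = 26
(The negative root is discarded since n must be a positive integer.)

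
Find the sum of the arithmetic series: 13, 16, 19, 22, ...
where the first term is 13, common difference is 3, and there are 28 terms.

Sₙ = n/2 × (first + last)
Last term = a + (n-1)d = 13 + (28-1)×3 = 94
S_28 = 28/2 × (13 + 94)
S_28 = 28/2 × 107 = 1498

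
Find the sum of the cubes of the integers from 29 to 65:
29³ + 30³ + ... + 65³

Use ∑_{k=1}^{n} k³ = [n(n+1)/2]², then subtract the first 28 terms.
∑_{k=1}^{65} k³ = [65×66/2]² = 2145² = 4601025
∑_{k=1}^{28} k³ = [28×29/2]² = 406² = 164836
∑_{k=29}^{65} k³ = 4601025 - 164836 = 4436189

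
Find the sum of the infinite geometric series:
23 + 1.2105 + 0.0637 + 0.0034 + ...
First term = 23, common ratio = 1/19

For |r| < 1, S = a / (1 - r)
S = 23 / (1 - (1/19))
S = 23 / (18/19)
S = 437/18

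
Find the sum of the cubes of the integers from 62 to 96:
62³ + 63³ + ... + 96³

Use ∑_{k=1}^{n} k³ = [n(n+1)/2]², then subtract the first 61 terms.
∑_{k=1}^{96} k³ = [96×97/2]² = 4656² = 21678336
∑_{k=1}^{61} k³ = [61×62/2]² = 1891² = 3575881
∑_{k=62}^{96} k³ = 21678336 - 3575881 = 18102455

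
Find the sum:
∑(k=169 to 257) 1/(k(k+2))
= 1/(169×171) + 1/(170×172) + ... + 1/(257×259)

Partial fractions: 1/(k(k+2)) = (1/2)[1/k - 1/(k+2)]
Telescoping leaves the first two and last two terms:
= (1/2)[1/169 + 1/170 - 1/258 - 1/259]
= 974906/479949015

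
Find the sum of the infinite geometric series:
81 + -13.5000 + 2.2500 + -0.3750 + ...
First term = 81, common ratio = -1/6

For |r| < 1, S = a / (1 - r)
S = 81 / (1 - (-1/6))
S = 81 / (7/6)
S = 486/7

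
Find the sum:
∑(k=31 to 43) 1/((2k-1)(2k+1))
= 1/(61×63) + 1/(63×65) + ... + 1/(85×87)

Partial fractions: 1/((2k-1)(2k+1)) = (1/2)[1/(2k-1) - 1/(2k+1)]
The series telescopes:
= (1/2)[1/61 - 1/87]
= 13/5307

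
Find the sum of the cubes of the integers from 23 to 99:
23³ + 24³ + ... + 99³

Use ∑_{k=1}^{n} k³ = [n(n+1)/2]², then subtract the first 22 terms.
∑_{k=1}^{99} k³ = [99×100/2]² = 4950² = 24502500
∑_{k=1}^{22} k³ = [22×23/2]² = 253² = 64009
∑_{k=23}^{99} k³ = 24502500 - 64009 = 24438491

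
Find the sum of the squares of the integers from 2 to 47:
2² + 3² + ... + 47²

Use ∑_{k=1}^{n} k² = n(n+1)(2n+1)/6, then subtract the first 1 terms.
∑_{k=1}^{47} k² = 47×48×95/6 = 35720
∑_{k=1}^{1} k² = 1×2×3/6 = 1
∑_{k=2}^{47} k² = 35720 - 1 = 35719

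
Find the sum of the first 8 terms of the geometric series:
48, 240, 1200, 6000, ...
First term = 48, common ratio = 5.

Sₙ = a(1 - rⁿ) / (1 - r)
S_8 = 48(1 - 5^8) / (1 - 5)
S_8 = 48(1 - 390625) / (-4)
S_8 = 4687488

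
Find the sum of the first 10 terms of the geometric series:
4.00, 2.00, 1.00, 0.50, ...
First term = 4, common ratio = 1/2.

Sₙ = a(1 - rⁿ) / (1 - r)
S_10 = 4(1 - (1/2)^10) / (1 - (1/2))
S_10 = 4(1 - (1/1024)) / (1/2)
S_10 = 1023/128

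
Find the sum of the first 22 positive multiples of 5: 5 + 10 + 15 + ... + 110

Factor out 5: = 5(1 + 2 + ... + 22) = 5 × n(n+1)/2
= 5 × 22×23/2
= 5 × 253
= 1265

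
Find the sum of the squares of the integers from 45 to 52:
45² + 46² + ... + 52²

Use ∑_{k=1}^{n} k² = n(n+1)(2n+1)/6, then subtract the first 44 terms.
∑_{k=1}^{52} k² = 52×53×105/6 = 48230
∑_{k=1}^{44} k² = 44×45×89/6 = 29370
∑_{k=45}^{52} k² = 48230 - 29370 = 18860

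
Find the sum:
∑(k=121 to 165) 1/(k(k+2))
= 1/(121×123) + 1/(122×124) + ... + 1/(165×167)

Partial fractions: 1/(k(k+2)) = (1/2)[1/k - 1/(k+2)]
Telescoping leaves the first two and last two terms:
= (1/2)[1/121 + 1/122 - 1/166 - 1/167]
= 455175/204616082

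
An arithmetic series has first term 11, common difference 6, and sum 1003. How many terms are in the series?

Using S = n/2 × [2a + (n-1)d]
1003 = n/2 × [2(11) + (n-1)(6)]
1003 = n/2 × [22 + 6n - 6]
2006 = n × [16 + 6n]
6n² + (16)n - 2006 = 0
Discriminant: Δ = (16)² - 4(6)(-2006) = 256 + 48144 = 48400
√Δ = 220
n = [-(16) + √Δ] / (2·6) = (-16 + 220) / 12 = 204 / 12 = 17
(The negative root is discarded since n must be a positive integer.)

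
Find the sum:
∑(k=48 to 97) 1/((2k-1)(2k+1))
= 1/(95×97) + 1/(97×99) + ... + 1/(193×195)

Partial fractions: 1/((2k-1)(2k+1)) = (1/2)[1/(2k-1) - 1/(2k+1)]
The series telescopes:
= (1/2)[1/95 - 1/195]
= 2/741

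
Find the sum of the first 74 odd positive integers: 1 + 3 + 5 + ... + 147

Sum of first n odd numbers = n²
= 74²
= 5476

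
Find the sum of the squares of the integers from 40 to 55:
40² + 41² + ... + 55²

Use ∑_{k=1}^{n} k² = n(n+1)(2n+1)/6, then subtract the first 39 terms.
∑_{k=1}^{55} k² = 55×56×111/6 = 56980
∑_{k=1}^{39} k² = 39×40×79/6 = 20540
∑_{k=40}^{55} k² = 56980 - 20540 = 36440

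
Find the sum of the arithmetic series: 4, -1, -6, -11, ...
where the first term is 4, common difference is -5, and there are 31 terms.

Sₙ = n/2 × (first + last)
Last term = a + (n-1)d = 4 + (31-1)×(-5) = -146
S_31 = 31/2 × (4 + (-146))
S_31 = 31/2 × (-142) = -2201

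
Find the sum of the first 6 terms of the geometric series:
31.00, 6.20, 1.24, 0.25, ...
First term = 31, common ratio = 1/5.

Sₙ = a(1 - rⁿ) / (1 - r)
S_6 = 31(1 - (1/5)^6) / (1 - (1/5))
S_6 = 31(1 - (1/15625)) / (4/5)
S_6 = 121086/3125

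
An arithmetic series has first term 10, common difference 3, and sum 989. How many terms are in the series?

Using S = n/2 × [2a + (n-1)d]
989 = n/2 × [2(10) + (n-1)(3)]
989 = n/2 × [20 + 3n - 3]
1978 = n × [17 + 3n]
3n² + (17)n - 1978 = 0
Discriminant: Δ = (17)² - 4(3)(-1978) = 289 + 23736 = 24025
√Δ = 155
n = [-(17) + √Δ] / (2·3) = (-17 + 155) / 6 = 138 / 6 = 23
(The negative root is discarded since n must be a positive integer.)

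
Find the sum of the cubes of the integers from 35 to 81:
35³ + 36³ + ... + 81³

Use ∑_{k=1}^{n} k³ = [n(n+1)/2]², then subtract the first 34 terms.
∑_{k=1}^{81} k³ = [81×82/2]² = 3321² = 11029041
∑_{k=1}^{34} k³ = [34×35/2]² = 595² = 354025
∑_{k=35}^{81} k³ = 11029041 - 354025 = 10675016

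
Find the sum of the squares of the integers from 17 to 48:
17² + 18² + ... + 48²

Use ∑_{k=1}^{n} k² = n(n+1)(2n+1)/6, then subtract the first 16 terms.
∑_{k=1}^{48} k² = 48×49×97/6 = 38024
∑_{k=1}^{16} k² = 16×17×33/6 = 1496
∑_{k=17}^{48} k² = 38024 - 1496 = 36528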